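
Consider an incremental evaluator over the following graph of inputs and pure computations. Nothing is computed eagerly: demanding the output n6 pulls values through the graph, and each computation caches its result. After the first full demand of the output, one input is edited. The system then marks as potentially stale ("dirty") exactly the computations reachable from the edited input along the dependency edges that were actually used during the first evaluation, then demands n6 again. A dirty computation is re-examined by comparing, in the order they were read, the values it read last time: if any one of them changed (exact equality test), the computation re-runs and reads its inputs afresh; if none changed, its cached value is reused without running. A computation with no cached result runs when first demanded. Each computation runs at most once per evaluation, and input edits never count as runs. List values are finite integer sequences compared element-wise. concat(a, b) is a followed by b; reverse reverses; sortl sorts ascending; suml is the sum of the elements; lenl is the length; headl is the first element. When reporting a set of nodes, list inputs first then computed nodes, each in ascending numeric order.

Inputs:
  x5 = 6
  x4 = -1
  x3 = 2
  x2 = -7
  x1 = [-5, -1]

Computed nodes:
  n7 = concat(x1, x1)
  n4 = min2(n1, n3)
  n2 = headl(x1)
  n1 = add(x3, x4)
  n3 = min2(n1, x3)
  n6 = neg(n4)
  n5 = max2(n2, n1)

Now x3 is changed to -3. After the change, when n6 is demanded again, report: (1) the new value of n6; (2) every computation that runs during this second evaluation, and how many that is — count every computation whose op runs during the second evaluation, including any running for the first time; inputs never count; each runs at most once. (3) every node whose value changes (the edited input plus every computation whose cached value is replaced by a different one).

Initial pass — values computed on the first demand:
  n1 = add(2, -1) = 1
  n3 = min2(1, 2) = 1
  n4 = min2(1, 1) = 1
  n6 = neg(1) = -1

Second demand — change propagation:
  n1: re-runs because x3 2->-3; new result -4.
  n3: re-runs because n1 1->-4; x3 2->-3; new result -4.
  n4: re-runs because n1 1->-4; n3 1->-4; new result -4.
  n6: re-runs because n4 1->-4; new result 4.

n6 now evaluates to 4.
Run set: n1, n3, n4, n6 (4 run).
Changed values: x3, n1, n3, n4, n6.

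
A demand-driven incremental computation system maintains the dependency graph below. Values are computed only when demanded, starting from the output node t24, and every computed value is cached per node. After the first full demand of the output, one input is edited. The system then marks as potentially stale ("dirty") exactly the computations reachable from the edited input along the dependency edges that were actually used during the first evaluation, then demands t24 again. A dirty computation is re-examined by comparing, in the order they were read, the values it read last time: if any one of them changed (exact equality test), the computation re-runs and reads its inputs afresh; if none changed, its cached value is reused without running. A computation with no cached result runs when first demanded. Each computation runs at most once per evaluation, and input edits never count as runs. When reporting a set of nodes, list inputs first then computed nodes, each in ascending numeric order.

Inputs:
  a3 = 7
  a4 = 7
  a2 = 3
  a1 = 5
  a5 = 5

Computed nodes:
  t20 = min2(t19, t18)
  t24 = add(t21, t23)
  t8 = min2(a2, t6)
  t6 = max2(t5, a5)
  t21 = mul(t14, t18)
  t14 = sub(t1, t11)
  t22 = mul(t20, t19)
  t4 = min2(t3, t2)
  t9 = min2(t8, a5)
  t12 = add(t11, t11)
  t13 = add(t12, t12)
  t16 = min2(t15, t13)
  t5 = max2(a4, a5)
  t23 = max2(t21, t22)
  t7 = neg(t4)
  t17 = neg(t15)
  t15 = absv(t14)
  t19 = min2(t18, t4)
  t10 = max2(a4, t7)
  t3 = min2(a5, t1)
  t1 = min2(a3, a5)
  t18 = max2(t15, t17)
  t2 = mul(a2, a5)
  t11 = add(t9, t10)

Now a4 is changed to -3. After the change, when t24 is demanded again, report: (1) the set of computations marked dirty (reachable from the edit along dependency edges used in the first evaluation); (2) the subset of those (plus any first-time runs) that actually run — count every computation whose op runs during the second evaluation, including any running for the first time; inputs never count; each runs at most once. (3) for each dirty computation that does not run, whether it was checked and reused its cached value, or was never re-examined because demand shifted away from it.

First evaluation (everything demanded from the output):
  t1 = min2(7, 5) = 5
  t2 = mul(3, 5) = 15
  t3 = min2(5, 5) = 5
  t4 = min2(5, 15) = 5
  t5 = max2(7, 5) = 7
  t6 = max2(7, 5) = 7
  t7 = neg(5) = -5
  t8 = min2(3, 7) = 3
  t9 = min2(3, 5) = 3
  t10 = max2(7, -5) = 7
  t11 = add(3, 7) = 10
  t14 = sub(5, 10) = -5
  t15 = absv(-5) = 5
  t17 = neg(5) = -5
  t18 = max2(5, -5) = 5
  t19 = min2(5, 5) = 5
  t20 = min2(5, 5) = 5
  t21 = mul(-5, 5) = -25
  t22 = mul(5, 5) = 25
  t23 = max2(-25, 25) = 25
  t24 = add(-25, 25) = 0

Propagation after the edit:
  t5: runs — a4 7->-3; result 5.
  t6: runs — t5 7->5; result 5.
  t8: runs — t6 7->5; result 3 (same value as before).
  t9: checked — values it read are unchanged (t8 unchanged, a5 unchanged); reused cached 3 without running.
  t10: runs — a4 7->-3; result -3.
  t11: runs — t10 7->-3; result 0.
  t14: runs — t11 10->0; result 5.
  t15: runs — t14 -5->5; result 5 (same value as before).
  t17: checked — values it read are unchanged (t15 unchanged); reused cached -5 without running.
  t18: checked — values it read are unchanged (t15 unchanged, t17 unchanged); reused cached 5 without running.
  t19: checked — values it read are unchanged (t18 unchanged, t4 unchanged); reused cached 5 without running.
  t20: checked — values it read are unchanged (t19 unchanged, t18 unchanged); reused cached 5 without running.
  t21: runs — t14 -5->5; result 25.
  t22: checked — values it read are unchanged (t20 unchanged, t19 unchanged); reused cached 25 without running.
  t23: runs — t21 -25->25; result 25 (same value as before).
  t24: runs — t21 -25->25; result 50.

Key observation: the cutoff stops propagation at t9 — its inputs' values are unchanged, so it reuses its cache.

Marked dirty: t5, t6, t8, t9, t10, t11, t14, t15, t17, t18, t19, t20, t21, t22, t23, t24.
Computations that run: t5, t6, t8, t10, t11, t14, t15, t21, t23, t24 — 10 in total.
Checked but reused from cache: t9, t17, t18, t19, t20, t22.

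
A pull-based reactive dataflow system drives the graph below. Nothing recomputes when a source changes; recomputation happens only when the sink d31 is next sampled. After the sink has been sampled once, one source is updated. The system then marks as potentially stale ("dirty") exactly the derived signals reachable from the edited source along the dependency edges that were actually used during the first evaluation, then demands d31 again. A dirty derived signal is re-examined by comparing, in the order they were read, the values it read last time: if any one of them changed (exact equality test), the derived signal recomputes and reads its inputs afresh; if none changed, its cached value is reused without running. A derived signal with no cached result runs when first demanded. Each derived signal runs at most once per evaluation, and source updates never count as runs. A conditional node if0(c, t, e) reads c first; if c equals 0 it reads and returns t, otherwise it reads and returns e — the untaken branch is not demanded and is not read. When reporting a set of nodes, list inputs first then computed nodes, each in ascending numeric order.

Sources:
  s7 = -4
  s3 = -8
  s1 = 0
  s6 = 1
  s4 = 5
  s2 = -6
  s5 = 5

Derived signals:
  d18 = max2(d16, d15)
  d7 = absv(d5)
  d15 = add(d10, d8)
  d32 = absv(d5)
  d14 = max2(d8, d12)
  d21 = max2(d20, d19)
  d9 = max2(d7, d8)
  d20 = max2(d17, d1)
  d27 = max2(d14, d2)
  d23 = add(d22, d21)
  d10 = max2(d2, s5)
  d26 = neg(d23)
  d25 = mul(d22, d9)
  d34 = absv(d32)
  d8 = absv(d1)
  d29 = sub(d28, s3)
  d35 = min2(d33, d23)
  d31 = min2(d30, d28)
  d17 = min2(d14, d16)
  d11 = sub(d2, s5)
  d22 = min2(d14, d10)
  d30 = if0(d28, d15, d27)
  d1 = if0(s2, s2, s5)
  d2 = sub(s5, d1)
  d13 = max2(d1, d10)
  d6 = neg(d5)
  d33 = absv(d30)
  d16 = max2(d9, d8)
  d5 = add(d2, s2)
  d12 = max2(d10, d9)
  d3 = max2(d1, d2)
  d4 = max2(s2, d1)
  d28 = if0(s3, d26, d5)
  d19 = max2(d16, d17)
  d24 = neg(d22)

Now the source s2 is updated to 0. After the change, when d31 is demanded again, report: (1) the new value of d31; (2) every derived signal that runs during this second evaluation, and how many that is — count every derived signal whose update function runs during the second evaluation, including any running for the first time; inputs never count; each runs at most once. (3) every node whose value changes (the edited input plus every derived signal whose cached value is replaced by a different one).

New value of d31: 5.
Derived signals that run: d1, d2, d5, d7, d8, d9, d10, d12, d14, d27, d28, d30, d31 — 13 in total.
Values that change: s2, d1, d2, d5, d7, d8, d9, d12, d14, d27, d28, d30, d31.

First evaluation (everything demanded from the output):
  d1 = if0(s2=-6 -> else branch s5) = 5
  d2 = sub(5, 5) = 0
  d5 = add(0, -6) = -6
  d7 = absv(-6) = 6
  d8 = absv(5) = 5
  d9 = max2(6, 5) = 6
  d10 = max2(0, 5) = 5
  d12 = max2(5, 6) = 6
  d14 = max2(5, 6) = 6
  d27 = max2(6, 0) = 6
  d28 = if0(s3=-8 -> else branch d5) = -6
  d30 = if0(d28=-6 -> else branch d27) = 6
  d31 = min2(6, -6) = -6

Propagation after the edit:
  d1: runs — s2 -6->0; result 0.
  d2: runs — d1 5->0; result 5.
  d5: runs — d2 0->5; s2 -6->0; result 5.
  d7: runs — d5 -6->5; result 5.
  d8: runs — d1 5->0; result 0.
  d9: runs — d7 6->5; d8 5->0; result 5.
  d10: runs — d2 0->5; result 5 (same value as before).
  d12: runs — d9 6->5; result 5.
  d14: runs — d8 5->0; d12 6->5; result 5.
  d27: runs — d14 6->5; d2 0->5; result 5.
  d28: runs — d5 -6->5; result 5.
  d30: runs — d28 -6->5; d27 6->5; result 5.
  d31: runs — d30 6->5; d28 -6->5; result 5.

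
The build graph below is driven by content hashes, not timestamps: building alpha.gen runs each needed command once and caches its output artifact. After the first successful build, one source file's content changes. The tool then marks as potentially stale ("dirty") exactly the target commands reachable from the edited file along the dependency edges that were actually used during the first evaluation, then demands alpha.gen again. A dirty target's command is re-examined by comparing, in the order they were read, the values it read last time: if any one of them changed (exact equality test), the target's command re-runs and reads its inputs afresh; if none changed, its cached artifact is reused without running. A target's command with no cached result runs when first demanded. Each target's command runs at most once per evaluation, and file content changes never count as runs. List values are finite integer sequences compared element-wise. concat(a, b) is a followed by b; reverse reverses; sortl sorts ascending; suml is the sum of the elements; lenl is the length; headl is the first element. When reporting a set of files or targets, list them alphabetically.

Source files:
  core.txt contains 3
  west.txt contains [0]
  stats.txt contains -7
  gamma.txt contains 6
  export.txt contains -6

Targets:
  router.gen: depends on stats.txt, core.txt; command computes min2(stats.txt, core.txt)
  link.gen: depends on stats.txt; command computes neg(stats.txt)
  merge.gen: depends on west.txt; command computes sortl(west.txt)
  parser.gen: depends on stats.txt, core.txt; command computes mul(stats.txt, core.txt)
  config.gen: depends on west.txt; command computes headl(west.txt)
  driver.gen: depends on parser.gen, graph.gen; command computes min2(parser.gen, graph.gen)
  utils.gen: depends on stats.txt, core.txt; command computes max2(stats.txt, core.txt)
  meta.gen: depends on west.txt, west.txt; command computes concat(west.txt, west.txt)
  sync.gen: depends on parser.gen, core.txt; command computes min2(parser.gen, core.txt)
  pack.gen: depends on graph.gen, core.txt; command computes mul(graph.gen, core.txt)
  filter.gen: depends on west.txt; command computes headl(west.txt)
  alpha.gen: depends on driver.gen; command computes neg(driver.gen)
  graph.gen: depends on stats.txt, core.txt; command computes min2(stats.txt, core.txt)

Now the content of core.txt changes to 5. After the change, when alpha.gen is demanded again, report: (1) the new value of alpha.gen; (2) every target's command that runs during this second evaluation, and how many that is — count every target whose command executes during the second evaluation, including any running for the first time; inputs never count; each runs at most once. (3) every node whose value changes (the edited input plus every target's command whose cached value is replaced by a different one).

alpha.gen now evaluates to 35.
Run set: alpha.gen, driver.gen, graph.gen, parser.gen (4 run).
Changed values: alpha.gen, core.txt, driver.gen, parser.gen.

Initial pass — values computed on the first demand:
  graph.gen = min2(-7, 3) = -7
  parser.gen = mul(-7, 3) = -21
  driver.gen = min2(-21, -7) = -21
  alpha.gen = neg(-21) = 21

Second demand — change propagation:
  graph.gen: re-runs because core.txt 3->5; new result -7 (unchanged).
  parser.gen: re-runs because core.txt 3->5; new result -35.
  driver.gen: re-runs because parser.gen -21->-35; new result -35.
  alpha.gen: re-runs because driver.gen -21->-35; new result 35.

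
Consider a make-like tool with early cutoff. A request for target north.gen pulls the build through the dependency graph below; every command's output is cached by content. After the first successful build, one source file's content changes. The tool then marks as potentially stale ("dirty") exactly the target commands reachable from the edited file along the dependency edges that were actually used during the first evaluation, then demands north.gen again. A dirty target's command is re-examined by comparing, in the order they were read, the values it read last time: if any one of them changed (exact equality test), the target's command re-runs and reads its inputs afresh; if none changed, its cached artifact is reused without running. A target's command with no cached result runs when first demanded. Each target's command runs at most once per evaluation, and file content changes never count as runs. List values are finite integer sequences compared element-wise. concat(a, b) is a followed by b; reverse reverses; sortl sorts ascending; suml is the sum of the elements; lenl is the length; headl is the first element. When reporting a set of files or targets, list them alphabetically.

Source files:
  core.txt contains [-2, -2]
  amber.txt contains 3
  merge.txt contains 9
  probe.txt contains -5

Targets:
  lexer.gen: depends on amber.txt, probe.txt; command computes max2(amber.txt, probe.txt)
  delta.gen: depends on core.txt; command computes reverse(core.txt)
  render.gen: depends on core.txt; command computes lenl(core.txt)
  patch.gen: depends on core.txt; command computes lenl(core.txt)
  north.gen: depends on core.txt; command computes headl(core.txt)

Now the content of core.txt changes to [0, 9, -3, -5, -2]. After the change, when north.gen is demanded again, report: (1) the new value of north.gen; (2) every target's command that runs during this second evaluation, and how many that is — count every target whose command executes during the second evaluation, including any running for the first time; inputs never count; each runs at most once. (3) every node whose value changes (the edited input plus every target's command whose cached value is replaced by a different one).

First demand of the output computes:
  north.gen = headl([-2, -2]) = -2

After the edit, cleaning proceeds:
  north.gen: a read changed (core.txt [-2, -2]->[0, 9, -3, -5, -2]) — executes, giving 0.

Demanding north.gen again yields 0.
1 target commands run: north.gen.
The nodes whose values change: core.txt, north.gen.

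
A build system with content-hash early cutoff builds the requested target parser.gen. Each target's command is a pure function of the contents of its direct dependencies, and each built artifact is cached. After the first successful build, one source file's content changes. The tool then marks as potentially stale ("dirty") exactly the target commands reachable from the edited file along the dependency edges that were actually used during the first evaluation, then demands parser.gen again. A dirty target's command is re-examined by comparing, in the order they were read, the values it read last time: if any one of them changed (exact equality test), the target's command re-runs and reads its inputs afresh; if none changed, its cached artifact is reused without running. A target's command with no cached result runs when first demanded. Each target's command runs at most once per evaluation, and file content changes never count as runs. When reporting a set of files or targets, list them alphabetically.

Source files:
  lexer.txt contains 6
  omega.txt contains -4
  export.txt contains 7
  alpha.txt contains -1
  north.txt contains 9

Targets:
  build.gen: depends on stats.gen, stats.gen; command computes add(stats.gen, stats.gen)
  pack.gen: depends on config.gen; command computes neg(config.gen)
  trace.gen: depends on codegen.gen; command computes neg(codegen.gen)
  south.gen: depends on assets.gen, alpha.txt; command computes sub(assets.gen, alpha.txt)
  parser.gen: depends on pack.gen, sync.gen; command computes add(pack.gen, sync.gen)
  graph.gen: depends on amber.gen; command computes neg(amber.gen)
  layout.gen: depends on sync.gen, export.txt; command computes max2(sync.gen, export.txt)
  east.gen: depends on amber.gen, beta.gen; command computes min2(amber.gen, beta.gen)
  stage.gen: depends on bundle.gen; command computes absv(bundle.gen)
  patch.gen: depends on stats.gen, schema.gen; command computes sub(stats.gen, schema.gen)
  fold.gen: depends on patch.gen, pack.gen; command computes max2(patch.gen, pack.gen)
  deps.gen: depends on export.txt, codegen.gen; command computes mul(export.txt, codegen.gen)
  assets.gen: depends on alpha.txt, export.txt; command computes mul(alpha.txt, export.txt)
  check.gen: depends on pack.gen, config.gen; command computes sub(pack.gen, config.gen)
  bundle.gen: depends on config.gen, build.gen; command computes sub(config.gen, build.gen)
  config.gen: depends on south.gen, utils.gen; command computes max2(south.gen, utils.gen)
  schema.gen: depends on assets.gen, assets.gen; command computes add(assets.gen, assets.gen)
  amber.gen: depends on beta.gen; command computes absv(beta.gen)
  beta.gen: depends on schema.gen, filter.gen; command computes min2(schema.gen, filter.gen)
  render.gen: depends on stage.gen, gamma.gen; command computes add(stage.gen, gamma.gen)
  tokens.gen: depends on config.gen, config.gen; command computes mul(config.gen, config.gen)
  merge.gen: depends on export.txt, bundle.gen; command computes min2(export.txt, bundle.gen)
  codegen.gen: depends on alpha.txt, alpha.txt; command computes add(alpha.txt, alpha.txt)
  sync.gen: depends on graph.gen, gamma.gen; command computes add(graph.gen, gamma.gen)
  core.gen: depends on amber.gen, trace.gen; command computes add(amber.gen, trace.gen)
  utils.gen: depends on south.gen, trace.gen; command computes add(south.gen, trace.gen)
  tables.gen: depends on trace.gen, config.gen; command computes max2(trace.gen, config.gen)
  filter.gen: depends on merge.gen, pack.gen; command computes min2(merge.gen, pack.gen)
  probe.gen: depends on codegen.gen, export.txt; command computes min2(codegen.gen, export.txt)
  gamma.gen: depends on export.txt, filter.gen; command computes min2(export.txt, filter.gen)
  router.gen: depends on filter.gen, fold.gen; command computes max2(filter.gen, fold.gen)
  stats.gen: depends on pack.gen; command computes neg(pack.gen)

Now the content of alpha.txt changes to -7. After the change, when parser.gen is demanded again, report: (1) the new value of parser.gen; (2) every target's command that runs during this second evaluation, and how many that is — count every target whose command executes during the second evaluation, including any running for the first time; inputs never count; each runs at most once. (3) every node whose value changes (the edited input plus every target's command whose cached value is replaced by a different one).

First evaluation (everything demanded from the output):
  assets.gen = mul(-1, 7) = -7
  codegen.gen = add(-1, -1) = -2
  schema.gen = add(-7, -7) = -14
  south.gen = sub(-7, -1) = -6
  trace.gen = neg(-2) = 2
  utils.gen = add(-6, 2) = -4
  config.gen = max2(-6, -4) = -4
  pack.gen = neg(-4) = 4
  stats.gen = neg(4) = -4
  build.gen = add(-4, -4) = -8
  bundle.gen = sub(-4, -8) = 4
  merge.gen = min2(7, 4) = 4
  filter.gen = min2(4, 4) = 4
  beta.gen = min2(-14, 4) = -14
  amber.gen = absv(-14) = 14
  gamma.gen = min2(7, 4) = 4
  graph.gen = neg(14) = -14
  sync.gen = add(-14, 4) = -10
  parser.gen = add(4, -10) = -6

Propagation after the edit:
  assets.gen: runs — alpha.txt -1->-7; result -49.
  codegen.gen: runs — alpha.txt -1->-7; alpha.txt -1->-7; result -14.
  schema.gen: runs — assets.gen -7->-49; assets.gen -7->-49; result -98.
  south.gen: runs — assets.gen -7->-49; alpha.txt -1->-7; result -42.
  trace.gen: runs — codegen.gen -2->-14; result 14.
  utils.gen: runs — south.gen -6->-42; trace.gen 2->14; result -28.
  config.gen: runs — south.gen -6->-42; utils.gen -4->-28; result -28.
  pack.gen: runs — config.gen -4->-28; result 28.
  stats.gen: runs — pack.gen 4->28; result -28.
  build.gen: runs — stats.gen -4->-28; stats.gen -4->-28; result -56.
  bundle.gen: runs — config.gen -4->-28; build.gen -8->-56; result 28.
  merge.gen: runs — bundle.gen 4->28; result 7.
  filter.gen: runs — merge.gen 4->7; pack.gen 4->28; result 7.
  beta.gen: runs — schema.gen -14->-98; filter.gen 4->7; result -98.
  amber.gen: runs — beta.gen -14->-98; result 98.
  gamma.gen: runs — filter.gen 4->7; result 7.
  graph.gen: runs — amber.gen 14->98; result -98.
  sync.gen: runs — graph.gen -14->-98; gamma.gen 4->7; result -91.
  parser.gen: runs — pack.gen 4->28; sync.gen -10->-91; result -63.

New value of parser.gen: -63.
Target commands that run: amber.gen, assets.gen, beta.gen, build.gen, bundle.gen, codegen.gen, config.gen, filter.gen, gamma.gen, graph.gen, merge.gen, pack.gen, parser.gen, schema.gen, south.gen, stats.gen, sync.gen, trace.gen, utils.gen — 19 in total.
Values that change: alpha.txt, amber.gen, assets.gen, beta.gen, build.gen, bundle.gen, codegen.gen, config.gen, filter.gen, gamma.gen, graph.gen, merge.gen, pack.gen, parser.gen, schema.gen, south.gen, stats.gen, sync.gen, trace.gen, utils.gen.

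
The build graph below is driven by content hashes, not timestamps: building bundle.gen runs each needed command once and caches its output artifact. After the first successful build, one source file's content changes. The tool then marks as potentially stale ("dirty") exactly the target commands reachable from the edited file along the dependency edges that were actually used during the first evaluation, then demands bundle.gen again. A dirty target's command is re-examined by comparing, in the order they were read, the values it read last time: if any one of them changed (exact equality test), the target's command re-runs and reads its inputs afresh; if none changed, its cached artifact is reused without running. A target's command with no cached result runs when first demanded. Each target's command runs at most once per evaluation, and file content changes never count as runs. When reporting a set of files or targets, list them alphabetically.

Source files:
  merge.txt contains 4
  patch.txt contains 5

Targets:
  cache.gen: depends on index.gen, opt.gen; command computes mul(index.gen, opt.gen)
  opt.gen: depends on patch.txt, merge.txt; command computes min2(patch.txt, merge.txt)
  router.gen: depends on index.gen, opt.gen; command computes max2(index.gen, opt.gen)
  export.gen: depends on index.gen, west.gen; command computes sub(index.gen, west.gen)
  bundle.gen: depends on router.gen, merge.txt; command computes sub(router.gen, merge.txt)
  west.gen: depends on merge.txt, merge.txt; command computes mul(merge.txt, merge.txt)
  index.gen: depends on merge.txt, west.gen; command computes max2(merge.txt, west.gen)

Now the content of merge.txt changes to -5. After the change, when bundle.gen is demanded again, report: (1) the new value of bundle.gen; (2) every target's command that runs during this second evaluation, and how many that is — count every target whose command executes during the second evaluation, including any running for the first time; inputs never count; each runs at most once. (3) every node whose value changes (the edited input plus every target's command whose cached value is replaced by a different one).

bundle.gen now evaluates to 30.
Run set: bundle.gen, index.gen, opt.gen, router.gen, west.gen (5 run).
Changed values: bundle.gen, index.gen, merge.txt, opt.gen, router.gen, west.gen.

Initial pass — values computed on the first demand:
  opt.gen = min2(5, 4) = 4
  west.gen = mul(4, 4) = 16
  index.gen = max2(4, 16) = 16
  router.gen = max2(16, 4) = 16
  bundle.gen = sub(16, 4) = 12

Second demand — change propagation:
  opt.gen: re-runs because merge.txt 4->-5; new result -5.
  west.gen: re-runs because merge.txt 4->-5; merge.txt 4->-5; new result 25.
  index.gen: re-runs because merge.txt 4->-5; west.gen 16->25; new result 25.
  router.gen: re-runs because index.gen 16->25; opt.gen 4->-5; new result 25.
  bundle.gen: re-runs because router.gen 16->25; merge.txt 4->-5; new result 30.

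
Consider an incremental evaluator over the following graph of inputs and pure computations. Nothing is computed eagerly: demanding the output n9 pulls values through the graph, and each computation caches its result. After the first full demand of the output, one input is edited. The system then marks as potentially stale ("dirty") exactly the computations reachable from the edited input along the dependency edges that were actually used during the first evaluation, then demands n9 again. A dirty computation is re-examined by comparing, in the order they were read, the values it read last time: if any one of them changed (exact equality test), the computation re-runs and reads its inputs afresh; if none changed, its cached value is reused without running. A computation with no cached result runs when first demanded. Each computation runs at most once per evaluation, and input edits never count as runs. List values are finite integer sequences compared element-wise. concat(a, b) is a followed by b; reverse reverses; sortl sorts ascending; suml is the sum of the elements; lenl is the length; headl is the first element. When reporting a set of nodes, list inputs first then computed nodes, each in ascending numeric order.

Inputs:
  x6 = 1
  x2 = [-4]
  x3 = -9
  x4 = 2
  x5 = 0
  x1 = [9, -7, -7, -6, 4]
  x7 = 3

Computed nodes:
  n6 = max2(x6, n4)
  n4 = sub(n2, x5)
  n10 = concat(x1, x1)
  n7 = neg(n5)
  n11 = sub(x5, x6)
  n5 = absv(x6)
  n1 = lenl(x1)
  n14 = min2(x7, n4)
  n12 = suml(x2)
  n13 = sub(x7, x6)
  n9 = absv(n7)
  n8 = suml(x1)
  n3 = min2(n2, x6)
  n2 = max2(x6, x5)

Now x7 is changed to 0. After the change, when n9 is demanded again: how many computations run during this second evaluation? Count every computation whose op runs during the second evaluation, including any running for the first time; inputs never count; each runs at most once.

Initial pass — values computed on the first demand:
  n5 = absv(1) = 1
  n7 = neg(1) = -1
  n9 = absv(-1) = 1

Second demand — change propagation:
  no demanded computation ever read x7, so the edit dirties nothing and nothing runs.

The important point: nothing the output needs ever reads x7, so the edit is invisible to it.

Run set: none (0 run).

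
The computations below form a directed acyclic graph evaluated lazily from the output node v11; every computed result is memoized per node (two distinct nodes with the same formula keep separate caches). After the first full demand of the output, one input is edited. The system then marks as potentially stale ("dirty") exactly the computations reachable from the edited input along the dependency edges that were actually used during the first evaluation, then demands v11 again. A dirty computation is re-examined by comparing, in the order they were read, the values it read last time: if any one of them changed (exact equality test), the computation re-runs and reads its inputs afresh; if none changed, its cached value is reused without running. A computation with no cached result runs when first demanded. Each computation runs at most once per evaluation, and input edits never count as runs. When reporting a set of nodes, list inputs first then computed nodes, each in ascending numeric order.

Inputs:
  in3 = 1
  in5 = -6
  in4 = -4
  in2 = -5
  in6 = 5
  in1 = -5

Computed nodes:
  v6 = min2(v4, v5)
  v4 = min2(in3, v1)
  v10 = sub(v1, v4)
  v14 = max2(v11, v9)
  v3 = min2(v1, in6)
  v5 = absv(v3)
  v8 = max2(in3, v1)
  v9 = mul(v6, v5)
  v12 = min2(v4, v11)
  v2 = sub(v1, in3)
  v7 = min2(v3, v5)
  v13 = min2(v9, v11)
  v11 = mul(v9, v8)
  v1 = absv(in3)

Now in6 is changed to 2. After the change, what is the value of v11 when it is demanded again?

First demand of the output computes:
  v1 = absv(1) = 1
  v3 = min2(1, 5) = 1
  v4 = min2(1, 1) = 1
  v5 = absv(1) = 1
  v6 = min2(1, 1) = 1
  v8 = max2(1, 1) = 1
  v9 = mul(1, 1) = 1
  v11 = mul(1, 1) = 1

After the edit, cleaning proceeds:
  v3: a read changed (in6 5->2) — executes, giving 1 — identical to its old value.
  v5: dirty, but its reads are unchanged (v3 unchanged); cached 1 stands.
  v6: dirty, but its reads are unchanged (v4 unchanged, v5 unchanged); cached 1 stands.
  v9: dirty, but its reads are unchanged (v6 unchanged, v5 unchanged); cached 1 stands.
  v11: dirty, but its reads are unchanged (v9 unchanged, v8 unchanged); cached 1 stands.

Note the absorption at v3: it re-runs yet its value is the same, leaving the output's value untouched.

Demanding v11 again yields 1.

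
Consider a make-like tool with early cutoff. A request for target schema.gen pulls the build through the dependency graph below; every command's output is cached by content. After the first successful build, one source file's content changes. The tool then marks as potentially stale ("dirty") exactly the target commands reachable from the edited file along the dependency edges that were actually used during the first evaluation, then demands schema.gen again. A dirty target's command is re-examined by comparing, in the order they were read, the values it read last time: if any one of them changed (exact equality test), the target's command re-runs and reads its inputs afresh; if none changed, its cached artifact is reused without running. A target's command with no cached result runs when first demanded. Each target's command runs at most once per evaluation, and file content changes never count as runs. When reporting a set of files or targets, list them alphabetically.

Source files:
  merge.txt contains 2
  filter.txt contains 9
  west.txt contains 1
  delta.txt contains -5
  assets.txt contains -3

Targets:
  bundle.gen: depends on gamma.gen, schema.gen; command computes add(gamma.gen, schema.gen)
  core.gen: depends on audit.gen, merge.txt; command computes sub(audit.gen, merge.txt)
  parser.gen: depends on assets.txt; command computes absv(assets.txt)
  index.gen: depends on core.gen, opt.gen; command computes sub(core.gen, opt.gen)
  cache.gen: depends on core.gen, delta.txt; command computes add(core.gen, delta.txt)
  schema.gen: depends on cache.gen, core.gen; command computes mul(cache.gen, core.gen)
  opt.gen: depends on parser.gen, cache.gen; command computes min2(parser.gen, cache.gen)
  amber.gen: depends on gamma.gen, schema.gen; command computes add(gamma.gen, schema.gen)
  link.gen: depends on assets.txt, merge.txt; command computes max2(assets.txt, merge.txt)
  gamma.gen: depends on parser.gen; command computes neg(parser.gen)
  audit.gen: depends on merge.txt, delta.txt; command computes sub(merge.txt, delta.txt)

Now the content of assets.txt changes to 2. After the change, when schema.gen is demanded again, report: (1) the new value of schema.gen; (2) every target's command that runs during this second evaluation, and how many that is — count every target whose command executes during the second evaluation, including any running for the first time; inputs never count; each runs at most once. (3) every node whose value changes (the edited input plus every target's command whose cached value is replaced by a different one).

First demand of the output computes:
  audit.gen = sub(2, -5) = 7
  core.gen = sub(7, 2) = 5
  cache.gen = add(5, -5) = 0
  schema.gen = mul(0, 5) = 0

After the edit, cleaning proceeds:
  assets.txt only reaches undemanded nodes; the second demand re-runs nothing.

Note the shortcut — assets.txt feeds only undemanded nodes, so no recomputation happens.

Demanding schema.gen again yields 0.
0 target commands run: none.
The nodes whose values change: assets.txt.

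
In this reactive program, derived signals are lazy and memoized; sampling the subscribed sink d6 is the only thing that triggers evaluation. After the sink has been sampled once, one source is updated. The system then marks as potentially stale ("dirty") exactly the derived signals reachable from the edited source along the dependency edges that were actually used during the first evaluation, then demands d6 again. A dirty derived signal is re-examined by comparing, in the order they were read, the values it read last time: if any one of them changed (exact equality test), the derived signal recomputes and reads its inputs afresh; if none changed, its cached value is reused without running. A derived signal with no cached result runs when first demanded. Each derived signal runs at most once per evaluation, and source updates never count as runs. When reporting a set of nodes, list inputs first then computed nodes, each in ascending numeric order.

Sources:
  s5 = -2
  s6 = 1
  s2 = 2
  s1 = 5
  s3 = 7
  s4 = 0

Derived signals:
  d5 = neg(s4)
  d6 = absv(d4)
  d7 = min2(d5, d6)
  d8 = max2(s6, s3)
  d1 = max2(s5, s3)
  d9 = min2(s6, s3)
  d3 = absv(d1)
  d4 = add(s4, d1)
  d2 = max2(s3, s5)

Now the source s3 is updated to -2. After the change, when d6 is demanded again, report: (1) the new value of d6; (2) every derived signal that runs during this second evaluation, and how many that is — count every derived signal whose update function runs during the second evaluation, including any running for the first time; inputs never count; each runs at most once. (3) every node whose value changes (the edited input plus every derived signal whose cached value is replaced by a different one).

First demand of the output computes:
  d1 = max2(-2, 7) = 7
  d4 = add(0, 7) = 7
  d6 = absv(7) = 7

After the edit, cleaning proceeds:
  d1: a read changed (s3 7->-2) — executes, giving -2.
  d4: a read changed (d1 7->-2) — executes, giving -2.
  d6: a read changed (d4 7->-2) — executes, giving 2.

Demanding d6 again yields 2.
3 derived signals run: d1, d4, d6.
The nodes whose values change: s3, d1, d4, d6.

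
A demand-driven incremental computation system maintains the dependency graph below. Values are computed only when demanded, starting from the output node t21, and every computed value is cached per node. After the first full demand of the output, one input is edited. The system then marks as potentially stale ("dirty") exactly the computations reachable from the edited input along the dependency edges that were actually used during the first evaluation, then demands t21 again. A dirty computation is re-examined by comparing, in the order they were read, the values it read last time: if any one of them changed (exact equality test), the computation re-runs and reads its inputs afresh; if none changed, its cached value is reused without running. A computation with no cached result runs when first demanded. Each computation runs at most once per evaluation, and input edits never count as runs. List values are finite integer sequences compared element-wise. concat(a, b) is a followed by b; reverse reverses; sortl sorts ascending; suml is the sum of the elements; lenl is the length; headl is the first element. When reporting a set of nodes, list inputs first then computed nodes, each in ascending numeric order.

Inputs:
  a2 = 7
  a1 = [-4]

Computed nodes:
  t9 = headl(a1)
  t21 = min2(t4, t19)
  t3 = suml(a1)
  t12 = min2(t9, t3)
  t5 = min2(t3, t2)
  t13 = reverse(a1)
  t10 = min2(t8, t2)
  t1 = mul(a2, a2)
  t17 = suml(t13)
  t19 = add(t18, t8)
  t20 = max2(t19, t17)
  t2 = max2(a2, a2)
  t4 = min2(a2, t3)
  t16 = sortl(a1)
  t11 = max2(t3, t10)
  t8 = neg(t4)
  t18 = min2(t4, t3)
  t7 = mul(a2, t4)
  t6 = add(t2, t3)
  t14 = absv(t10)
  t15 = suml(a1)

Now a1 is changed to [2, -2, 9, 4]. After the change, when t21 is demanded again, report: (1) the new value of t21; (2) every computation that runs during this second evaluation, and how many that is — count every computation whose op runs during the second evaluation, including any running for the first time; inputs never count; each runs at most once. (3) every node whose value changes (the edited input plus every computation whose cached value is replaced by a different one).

First evaluation (everything demanded from the output):
  t3 = suml([-4]) = -4
  t4 = min2(7, -4) = -4
  t8 = neg(-4) = 4
  t18 = min2(-4, -4) = -4
  t19 = add(-4, 4) = 0
  t21 = min2(-4, 0) = -4

Propagation after the edit:
  t3: runs — a1 [-4]->[2, -2, 9, 4]; result 13.
  t4: runs — t3 -4->13; result 7.
  t8: runs — t4 -4->7; result -7.
  t18: runs — t4 -4->7; t3 -4->13; result 7.
  t19: runs — t18 -4->7; t8 4->-7; result 0 (same value as before).
  t21: runs — t4 -4->7; result 0.

New value of t21: 0.
Computations that run: t3, t4, t8, t18, t19, t21 — 6 in total.
Values that change: a1, t3, t4, t8, t18, t21.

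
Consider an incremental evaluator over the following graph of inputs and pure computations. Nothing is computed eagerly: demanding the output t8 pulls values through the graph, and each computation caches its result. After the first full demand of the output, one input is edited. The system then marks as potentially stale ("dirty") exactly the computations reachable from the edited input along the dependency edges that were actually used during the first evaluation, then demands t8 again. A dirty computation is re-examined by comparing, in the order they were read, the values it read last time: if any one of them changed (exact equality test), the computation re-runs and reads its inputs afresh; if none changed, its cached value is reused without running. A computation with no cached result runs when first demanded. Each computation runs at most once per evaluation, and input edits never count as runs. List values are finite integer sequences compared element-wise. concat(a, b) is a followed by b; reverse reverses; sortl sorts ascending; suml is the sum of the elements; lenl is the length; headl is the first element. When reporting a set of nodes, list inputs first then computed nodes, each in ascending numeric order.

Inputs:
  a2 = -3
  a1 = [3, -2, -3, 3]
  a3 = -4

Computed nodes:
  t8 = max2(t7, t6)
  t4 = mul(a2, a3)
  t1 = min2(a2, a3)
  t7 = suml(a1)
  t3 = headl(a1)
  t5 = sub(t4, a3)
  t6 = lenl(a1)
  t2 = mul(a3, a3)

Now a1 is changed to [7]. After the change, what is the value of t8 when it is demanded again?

Initial pass — values computed on the first demand:
  t6 = lenl([3, -2, -3, 3]) = 4
  t7 = suml([3, -2, -3, 3]) = 1
  t8 = max2(1, 4) = 4

Second demand — change propagation:
  t6: re-runs because a1 [3, -2, -3, 3]->[7]; new result 1.
  t7: re-runs because a1 [3, -2, -3, 3]->[7]; new result 7.
  t8: re-runs because t7 1->7; t6 4->1; new result 7.

t8 now evaluates to 7.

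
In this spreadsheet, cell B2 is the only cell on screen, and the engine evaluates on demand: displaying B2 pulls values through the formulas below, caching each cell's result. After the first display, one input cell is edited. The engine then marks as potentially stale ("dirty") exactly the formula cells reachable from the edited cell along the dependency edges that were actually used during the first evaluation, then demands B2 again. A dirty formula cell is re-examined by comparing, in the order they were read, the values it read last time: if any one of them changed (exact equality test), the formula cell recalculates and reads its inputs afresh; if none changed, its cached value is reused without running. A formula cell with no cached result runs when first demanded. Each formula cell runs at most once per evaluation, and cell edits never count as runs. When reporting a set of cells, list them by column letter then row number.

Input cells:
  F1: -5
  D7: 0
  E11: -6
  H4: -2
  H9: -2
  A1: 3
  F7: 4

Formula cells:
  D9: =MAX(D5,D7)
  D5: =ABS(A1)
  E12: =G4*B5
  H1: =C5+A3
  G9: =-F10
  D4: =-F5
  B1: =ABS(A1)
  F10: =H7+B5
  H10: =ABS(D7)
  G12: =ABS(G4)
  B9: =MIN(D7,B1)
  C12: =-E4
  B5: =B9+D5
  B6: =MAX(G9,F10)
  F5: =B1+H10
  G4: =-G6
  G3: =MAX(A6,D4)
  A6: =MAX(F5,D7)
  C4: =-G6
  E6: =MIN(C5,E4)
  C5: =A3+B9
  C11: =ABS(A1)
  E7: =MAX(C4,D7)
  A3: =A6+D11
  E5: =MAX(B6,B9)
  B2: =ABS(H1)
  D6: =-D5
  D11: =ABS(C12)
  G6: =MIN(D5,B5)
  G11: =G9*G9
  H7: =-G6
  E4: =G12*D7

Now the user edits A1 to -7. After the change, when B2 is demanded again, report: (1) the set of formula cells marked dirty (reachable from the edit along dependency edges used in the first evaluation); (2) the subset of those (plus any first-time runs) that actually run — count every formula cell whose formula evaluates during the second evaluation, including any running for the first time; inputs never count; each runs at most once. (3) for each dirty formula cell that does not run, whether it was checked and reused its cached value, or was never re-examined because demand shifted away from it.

Initial pass — values computed on the first demand:
  B1 = ABS(3) = 3
  B9 = MIN(0, 3) = 0
  D5 = ABS(3) = 3
  B5 = 0 + 3 = 3
  G6 = MIN(3, 3) = 3
  G4 = -(3) = -3
  G12 = ABS(-3) = 3
  E4 = 3 * 0 = 0
  C12 = -(0) = 0
  D11 = ABS(0) = 0
  H10 = ABS(0) = 0
  F5 = 3 + 0 = 3
  A6 = MAX(3, 0) = 3
  A3 = 3 + 0 = 3
  C5 = 3 + 0 = 3
  H1 = 3 + 3 = 6
  B2 = ABS(6) = 6

Second demand — change propagation:
  B1: re-runs because A1 3->-7; new result 7.
  B9: re-runs because B1 3->7; new result 0 (unchanged).
  D5: re-runs because A1 3->-7; new result 7.
  B5: re-runs because D5 3->7; new result 7.
  F5: re-runs because B1 3->7; new result 7.
  A6: re-runs because F5 3->7; new result 7.
  G6: re-runs because D5 3->7; B5 3->7; new result 7.
  G4: re-runs because G6 3->7; new result -7.
  G12: re-runs because G4 -3->-7; new result 7.
  E4: re-runs because G12 3->7; new result 0 (unchanged).
  C12: re-examined; everything it read last time is the same (E4 unchanged) — cache 0 kept, no run.
  D11: re-examined; everything it read last time is the same (C12 unchanged) — cache 0 kept, no run.
  A3: re-runs because A6 3->7; new result 7.
  C5: re-runs because A3 3->7; new result 7.
  H1: re-runs because C5 3->7; A3 3->7; new result 14.
  B2: re-runs because H1 6->14; new result 14.

The important point: at C12 every value read last time is unchanged, so the dirty flag clears without a run.

Dirty set: A3, A6, B1, B2, B5, B9, C5, C12, D5, D11, E4, F5, G4, G6, G12, H1.
Run set: A3, A6, B1, B2, B5, B9, C5, D5, E4, F5, G4, G6, G12, H1 (14 run).
Re-examined without running (cache reused): C12, D11.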